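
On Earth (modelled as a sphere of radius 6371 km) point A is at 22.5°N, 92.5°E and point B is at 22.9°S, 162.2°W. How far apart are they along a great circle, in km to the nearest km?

With latitudes φ₁ = 22.500°, φ₂ = -22.900° and longitude difference Δλ = 105.300°:
cos c = sin φ₁ sin φ₂ + cos φ₁ cos φ₂ cos Δλ = (0.3827)(-0.3891) + (0.9239)(0.9212)(-0.2639) = -0.37348,
so c = arccos(-0.37348) = 1.95356 rad.
Distance = R·c = 6371 × 1.9536 ≈ 12446 km.

12446 km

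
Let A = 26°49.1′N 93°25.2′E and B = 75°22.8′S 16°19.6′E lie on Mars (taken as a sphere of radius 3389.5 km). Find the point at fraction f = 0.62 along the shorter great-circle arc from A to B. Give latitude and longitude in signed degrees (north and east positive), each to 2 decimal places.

-40.73°, 74.12°

Central angle δ = 1.9673 rad. Interpolating on the sphere with fraction f = 0.62:
P = [sin((1−f)δ)·A + sin(fδ)·B] / sin δ = 0.7371·A + 1.0180·B in Cartesian coordinates,
giving P = (0.2074, 0.7289, -0.6525), i.e. latitude -40.73°, longitude 74.12°.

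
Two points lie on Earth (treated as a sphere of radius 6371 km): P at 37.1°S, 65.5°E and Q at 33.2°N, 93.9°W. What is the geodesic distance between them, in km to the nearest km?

18097 km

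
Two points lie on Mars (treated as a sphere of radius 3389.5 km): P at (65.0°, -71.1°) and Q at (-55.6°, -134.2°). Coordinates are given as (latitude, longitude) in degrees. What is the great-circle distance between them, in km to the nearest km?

In radians: φ₁ = 1.1345, φ₂ = -0.9704, Δλ = -63.100° = -1.1013 rad.
Haversine: a = sin²(Δφ/2) + cos φ₁ cos φ₂ sin²(Δλ/2) = 0.7545 + (0.4226)(0.5650)(0.2738) = 0.81989.
Central angle c = 2·arcsin(√a) = 2.26501 rad.
Distance = R·c = 3389.5 × 2.2650 ≈ 7677 km.

7677 km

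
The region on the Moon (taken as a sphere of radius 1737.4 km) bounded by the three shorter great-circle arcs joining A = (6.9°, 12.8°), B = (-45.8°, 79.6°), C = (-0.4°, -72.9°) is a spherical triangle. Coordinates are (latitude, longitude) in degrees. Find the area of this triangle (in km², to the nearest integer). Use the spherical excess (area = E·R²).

5198181 km²

Side lengths (central angles): a = 2.2311, b = 1.4971, c = 1.3832 rad; semiperimeter s = 2.5557.
By l'Huilier's theorem, tan(E/4) = √[tan(s/2) tan((s−a)/2) tan((s−b)/2) tan((s−c)/2)], giving spherical excess E = 1.7221 rad.
Area = E·R² = 1.7221 × (1737.4)² ≈ 5198181 km².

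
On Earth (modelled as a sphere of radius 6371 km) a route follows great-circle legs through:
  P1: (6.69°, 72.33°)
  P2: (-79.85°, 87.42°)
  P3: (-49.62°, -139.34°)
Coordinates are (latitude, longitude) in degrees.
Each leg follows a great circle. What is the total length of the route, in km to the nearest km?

14977 km

Leg P1→P2: central angle 1.5165 rad, distance 9661.3 km.
Leg P2→P3: central angle 0.8344 rad, distance 5315.9 km.
Total: 9661.3 + 5315.9 ≈ 14977 km.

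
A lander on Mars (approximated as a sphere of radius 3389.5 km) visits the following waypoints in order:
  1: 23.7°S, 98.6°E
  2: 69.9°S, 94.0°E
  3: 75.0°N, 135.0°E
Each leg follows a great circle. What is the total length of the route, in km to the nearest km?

11442 km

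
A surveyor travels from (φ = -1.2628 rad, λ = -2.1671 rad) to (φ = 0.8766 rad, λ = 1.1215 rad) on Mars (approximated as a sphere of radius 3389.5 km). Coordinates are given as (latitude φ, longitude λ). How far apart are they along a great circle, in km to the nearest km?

9321 km

With latitudes φ₁ = -72.353°, φ₂ = 50.225° and longitude difference Δλ = -171.577°:
cos c = sin φ₁ sin φ₂ + cos φ₁ cos φ₂ cos Δλ = (-0.9529)(0.7686) + (0.3031)(0.6398)(-0.9892) = -0.92426,
so c = arccos(-0.92426) = 2.74988 rad.
Distance = R·c = 3389.5 × 2.7499 ≈ 9321 km.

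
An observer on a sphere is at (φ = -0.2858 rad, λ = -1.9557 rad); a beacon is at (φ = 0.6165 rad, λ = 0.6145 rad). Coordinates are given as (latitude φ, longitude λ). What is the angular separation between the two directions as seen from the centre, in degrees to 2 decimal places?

145.23°

In radians: φ₁ = -0.2858, φ₂ = 0.6165, Δλ = 147.262° = 2.5702 rad.
Haversine: a = sin²(Δφ/2) + cos φ₁ cos φ₂ sin²(Δλ/2) = 0.1901 + (0.9594)(0.8159)(0.9206) = 0.91073.
Central angle c = 2·arcsin(√a) = 2.53477 rad.
So the angular separation is 145.23°.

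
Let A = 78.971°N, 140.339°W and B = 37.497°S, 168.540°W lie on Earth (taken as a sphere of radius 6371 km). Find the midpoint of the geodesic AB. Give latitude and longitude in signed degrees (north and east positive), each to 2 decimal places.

21.10°, -163.17°

The central angle between A and B is δ = 2.0530 rad.
With f = 0.5, the slerp weights are sin((1−f)δ)/sin δ = 0.9656 and sin(fδ)/sin δ = 0.9656.
Weighted sum of the unit vectors: (0.9656)·(-0.1473,-0.1221,0.9815) + (0.9656)·(-0.7776,-0.1576,-0.6087) = (-0.8930, -0.2701, 0.3600).
Converting back: φ = atan2(z, √(x²+y²)) = 21.10°, λ = atan2(y, x) = -163.17°.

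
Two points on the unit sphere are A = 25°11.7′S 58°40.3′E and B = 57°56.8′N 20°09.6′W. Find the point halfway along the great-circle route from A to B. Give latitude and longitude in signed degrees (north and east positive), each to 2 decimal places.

Central angle δ = 1.8419 rad. Interpolating on the sphere with fraction f = 0.5:
P = [sin((1−f)δ)·A + sin(fδ)·B] / sin δ = 0.8264·A + 0.8264·B in Cartesian coordinates,
giving P = (0.8005, 0.4876, 0.3486), i.e. latitude 20.40°, longitude 31.35°.

20.40°, 31.35°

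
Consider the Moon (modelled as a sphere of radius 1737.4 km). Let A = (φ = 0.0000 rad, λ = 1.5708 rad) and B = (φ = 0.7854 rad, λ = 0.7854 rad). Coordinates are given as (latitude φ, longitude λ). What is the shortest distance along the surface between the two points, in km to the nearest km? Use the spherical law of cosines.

1819 km

With latitudes φ₁ = 0.000°, φ₂ = 45.000° and longitude difference Δλ = -45.000°:
cos c = sin φ₁ sin φ₂ + cos φ₁ cos φ₂ cos Δλ = (0.0000)(0.7071) + (1.0000)(0.7071)(0.7071) = 0.50000,
so c = arccos(0.50000) = 1.04720 rad.
Distance = R·c = 1737.4 × 1.0472 ≈ 1819 km.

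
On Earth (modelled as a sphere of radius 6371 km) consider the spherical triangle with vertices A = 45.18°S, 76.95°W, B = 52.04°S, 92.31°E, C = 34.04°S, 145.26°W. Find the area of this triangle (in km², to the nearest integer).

31349886 km²

Side lengths (central angles): a = 1.4020, b = 0.9110, c = 1.4371 rad; semiperimeter s = 1.8751.
By l'Huilier's theorem, tan(E/4) = √[tan(s/2) tan((s−a)/2) tan((s−b)/2) tan((s−c)/2)], giving spherical excess E = 0.7724 rad.
Area = E·R² = 0.7724 × (6371)² ≈ 31349886 km².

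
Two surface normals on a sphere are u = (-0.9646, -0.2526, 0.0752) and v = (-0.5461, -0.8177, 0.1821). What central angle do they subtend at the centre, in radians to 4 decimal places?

0.7272 rad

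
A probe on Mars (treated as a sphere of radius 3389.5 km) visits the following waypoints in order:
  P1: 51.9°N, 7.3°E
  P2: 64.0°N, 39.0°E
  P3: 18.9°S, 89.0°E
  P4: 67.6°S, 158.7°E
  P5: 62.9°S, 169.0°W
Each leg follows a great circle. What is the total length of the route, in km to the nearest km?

11286 km

Leg P1→P2: central angle 0.3556 rad, distance 1205.4 km.
Leg P2→P3: central angle 1.5953 rad, distance 5407.4 km.
Leg P3→P4: central angle 1.1323 rad, distance 3838.0 km.
Leg P4→P5: central angle 0.2465 rad, distance 835.5 km.
Total: 1205.4 + 5407.4 + 3838.0 + 835.5 ≈ 11286 km.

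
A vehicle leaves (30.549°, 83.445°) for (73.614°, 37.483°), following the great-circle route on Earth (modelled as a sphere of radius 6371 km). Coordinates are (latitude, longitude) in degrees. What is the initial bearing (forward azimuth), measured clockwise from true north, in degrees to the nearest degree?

With φ₁ = 0.5332, φ₂ = 1.2848, Δλ = -0.8022 rad, the forward-azimuth formula gives
θ = atan2( sin Δλ cos φ₂ , cos φ₁ sin φ₂ − sin φ₁ cos φ₂ cos Δλ ) = atan2(-0.2028, 0.7265) = -15.60°.
Adding 360° brings this into [0°, 360°): 344°.

344°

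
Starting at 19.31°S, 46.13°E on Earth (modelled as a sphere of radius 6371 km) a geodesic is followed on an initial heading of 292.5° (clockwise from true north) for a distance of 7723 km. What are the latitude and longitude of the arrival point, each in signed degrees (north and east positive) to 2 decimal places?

Angular distance δ = d/R = 7723/6371 = 1.21221 rad; initial bearing θ = 5.1051 rad.
sin φ₂ = sin φ₁ cos δ + cos φ₁ sin δ cos θ = (-0.3307)(0.3509) + (0.9437)(0.9364)(0.3827) = 0.2221, so φ₂ = 12.83°.
Δλ = atan2(sin θ sin δ cos φ₁, cos δ − sin φ₁ sin φ₂) = atan2(-0.8164, 0.4244) = -62.534°.
λ₂ = 46.130° − 62.534° = -16.40°.

12.83°, -16.40°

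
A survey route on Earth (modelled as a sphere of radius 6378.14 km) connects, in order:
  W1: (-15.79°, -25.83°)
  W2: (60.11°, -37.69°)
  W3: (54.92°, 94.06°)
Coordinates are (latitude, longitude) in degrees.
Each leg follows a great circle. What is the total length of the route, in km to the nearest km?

15056 km

Leg W1→W2: central angle 1.3352 rad, distance 8516.4 km.
Leg W2→W3: central angle 1.0254 rad, distance 6539.9 km.
Total: 8516.4 + 6539.9 ≈ 15056 km.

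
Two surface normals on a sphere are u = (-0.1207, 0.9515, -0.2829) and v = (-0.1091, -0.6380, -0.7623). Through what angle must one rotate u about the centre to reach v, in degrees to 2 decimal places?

112.22°

u·v = -0.3782; |u| = 1.0000, |v| = 1.0000.
cos θ = (u·v)/(|u||v|) = -0.3782, so θ = 112.22°.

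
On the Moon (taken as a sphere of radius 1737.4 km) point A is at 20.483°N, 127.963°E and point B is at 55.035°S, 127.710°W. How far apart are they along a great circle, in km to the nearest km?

In radians: φ₁ = 0.3575, φ₂ = -0.9605, Δλ = 104.327° = 1.8208 rad.
Haversine: a = sin²(Δφ/2) + cos φ₁ cos φ₂ sin²(Δλ/2) = 0.3750 + (0.9368)(0.5731)(0.6237) = 0.70981.
Central angle c = 2·arcsin(√a) = 2.00382 rad.
Distance = R·c = 1737.4 × 2.0038 ≈ 3481 km.

3481 km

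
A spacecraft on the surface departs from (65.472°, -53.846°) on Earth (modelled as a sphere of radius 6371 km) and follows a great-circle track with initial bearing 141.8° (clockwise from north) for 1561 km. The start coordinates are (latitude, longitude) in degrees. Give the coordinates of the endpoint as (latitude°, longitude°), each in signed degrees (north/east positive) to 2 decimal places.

53.46°, -39.25°

Angular distance δ = d/R = 1561/6371 = 0.24502 rad; initial bearing θ = 2.4749 rad.
sin φ₂ = sin φ₁ cos δ + cos φ₁ sin δ cos θ = (0.9098)(0.9701) + (0.4151)(0.2426)(-0.7859) = 0.8035, so φ₂ = 53.46°.
Δλ = atan2(sin θ sin δ cos φ₁, cos δ − sin φ₁ sin φ₂) = atan2(0.0623, 0.2392) = 14.593°.
λ₂ = -53.846° + 14.593° = -39.25°.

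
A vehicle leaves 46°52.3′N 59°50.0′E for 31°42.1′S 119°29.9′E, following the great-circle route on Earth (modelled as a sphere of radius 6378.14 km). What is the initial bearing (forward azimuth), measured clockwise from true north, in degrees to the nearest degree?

Δλ = 59.665° = 1.0414 rad.
y = sin Δλ · cos φ₂ = (0.8631)(0.8508) = 0.7343
x = cos φ₁ sin φ₂ − sin φ₁ cos φ₂ cos Δλ = (0.6836)(-0.5255) − (0.7298)(0.8508)(0.5051) = -0.6729
θ = atan2(y, x) = 132.50°, so the bearing is 132°.

132°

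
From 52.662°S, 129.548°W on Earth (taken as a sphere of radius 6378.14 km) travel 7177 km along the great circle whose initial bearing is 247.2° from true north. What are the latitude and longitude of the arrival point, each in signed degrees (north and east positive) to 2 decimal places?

Angular distance δ = d/R = 7177/6378.14 = 1.12525 rad; initial bearing θ = 4.3145 rad.
sin φ₂ = sin φ₁ cos δ + cos φ₁ sin δ cos θ = (-0.7951)(0.4310) + (0.6065)(0.9024)(-0.3875) = -0.5547, so φ₂ = -33.69°.
Δλ = atan2(sin θ sin δ cos φ₁, cos δ − sin φ₁ sin φ₂) = atan2(-0.5045, -0.0101) = -91.146°.
λ₂ = -129.548° − 91.146° = -220.69° → 139.31° after wrapping to (−180°, 180°].

-33.69°, 139.31°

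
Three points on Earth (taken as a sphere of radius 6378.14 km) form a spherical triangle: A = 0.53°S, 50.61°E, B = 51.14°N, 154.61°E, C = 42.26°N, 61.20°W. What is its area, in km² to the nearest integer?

75418384 km²

Side lengths (central angles): a = 1.4232, b = 1.8558, c = 1.7305 rad; semiperimeter s = 2.5047.
By l'Huilier's theorem, tan(E/4) = √[tan(s/2) tan((s−a)/2) tan((s−b)/2) tan((s−c)/2)], giving spherical excess E = 1.8539 rad.
Area = E·R² = 1.8539 × (6378.14)² ≈ 75418384 km².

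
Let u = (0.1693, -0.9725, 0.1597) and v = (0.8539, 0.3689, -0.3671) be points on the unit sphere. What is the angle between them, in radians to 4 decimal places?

1.8471 rad

u·v = -0.2728; |u| = 1.0000, |v| = 1.0000.
cos θ = (u·v)/(|u||v|) = -0.2728, so θ = 1.8471 rad.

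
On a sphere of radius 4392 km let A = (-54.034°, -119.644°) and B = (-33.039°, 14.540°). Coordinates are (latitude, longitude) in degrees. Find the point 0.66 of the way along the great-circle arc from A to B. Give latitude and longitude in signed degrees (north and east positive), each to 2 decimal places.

The central angle between A and B is δ = 1.4725 rad.
With f = 0.66, the slerp weights are sin((1−f)δ)/sin δ = 0.4823 and sin(fδ)/sin δ = 0.8299.
Weighted sum of the unit vectors: (0.4823)·(-0.2905,-0.5104,-0.8094) + (0.8299)·(0.8115,0.2105,-0.5452) = (0.5333, -0.0715, -0.8429).
Converting back: φ = atan2(z, √(x²+y²)) = -57.44°, λ = atan2(y, x) = -7.64°.

-57.44°, -7.64°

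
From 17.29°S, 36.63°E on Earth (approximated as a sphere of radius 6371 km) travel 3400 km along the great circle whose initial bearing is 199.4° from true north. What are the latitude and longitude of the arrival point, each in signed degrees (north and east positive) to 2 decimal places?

Angular distance δ = d/R = 3400/6371 = 0.53367 rad; initial bearing θ = 3.4802 rad.
sin φ₂ = sin φ₁ cos δ + cos φ₁ sin δ cos θ = (-0.2972)(0.8609) + (0.9548)(0.5087)(-0.9432) = -0.7140, so φ₂ = -45.56°.
Δλ = atan2(sin θ sin δ cos φ₁, cos δ − sin φ₁ sin φ₂) = atan2(-0.1613, 0.6487) = -13.966°.
λ₂ = 36.630° − 13.966° = 22.66°.

-45.56°, 22.66°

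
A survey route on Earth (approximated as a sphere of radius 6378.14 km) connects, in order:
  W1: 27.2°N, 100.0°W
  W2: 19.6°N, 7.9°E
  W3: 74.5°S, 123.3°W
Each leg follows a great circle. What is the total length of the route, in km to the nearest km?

23963 km

Leg W1→W2: central angle 1.6752 rad, distance 10684.5 km.
Leg W2→W3: central angle 2.0818 rad, distance 13278.2 km.
Total: 10684.5 + 13278.2 ≈ 23963 km.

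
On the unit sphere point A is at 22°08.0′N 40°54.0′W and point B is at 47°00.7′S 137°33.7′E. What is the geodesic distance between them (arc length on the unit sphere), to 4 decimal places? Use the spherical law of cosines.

2.7068

With latitudes φ₁ = 22.133°, φ₂ = -47.012° and longitude difference Δλ = 178.462°:
cos c = sin φ₁ sin φ₂ + cos φ₁ cos φ₂ cos Δλ = (0.3768)(-0.7315) + (0.9263)(0.6818)(-0.9996) = -0.90698,
so c = arccos(-0.90698) = 2.70684 rad.
On the unit sphere the arc length equals the central angle: 2.7068.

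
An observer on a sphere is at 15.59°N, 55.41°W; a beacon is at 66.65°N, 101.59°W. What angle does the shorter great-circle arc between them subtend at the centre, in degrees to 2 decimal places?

59.26°

Let φ₁ = 0.2721 rad, φ₂ = 1.1633 rad, and Δλ = -0.8060 rad.
cos c = sin φ₁ sin φ₂ + cos φ₁ cos φ₂ cos Δλ = (0.2688)(0.9181) + (0.9632)(0.3963)(0.6924) = 0.51107,
so c = arccos(0.51107) = 1.03436 rad.
So the angular separation is 59.26°.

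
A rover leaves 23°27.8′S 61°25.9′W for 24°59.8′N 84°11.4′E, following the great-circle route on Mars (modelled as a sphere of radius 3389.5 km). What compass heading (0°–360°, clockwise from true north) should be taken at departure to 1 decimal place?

80.0°

With φ₁ = -0.4095, φ₂ = 0.4363, Δλ = 2.5416 rad, the forward-azimuth formula gives
θ = atan2( sin Δλ cos φ₂ , cos φ₁ sin φ₂ − sin φ₁ cos φ₂ cos Δλ ) = atan2(0.5118, 0.0898) = 80.05°.
So the initial bearing is 80.0°.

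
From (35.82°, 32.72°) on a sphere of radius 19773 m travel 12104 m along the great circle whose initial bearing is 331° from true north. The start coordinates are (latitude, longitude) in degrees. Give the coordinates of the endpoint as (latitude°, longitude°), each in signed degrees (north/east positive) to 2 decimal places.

62.44°, -4.30°

Angular distance δ = d/R = 12104/19773 = 0.61215 rad; initial bearing θ = 5.7770 rad.
sin φ₂ = sin φ₁ cos δ + cos φ₁ sin δ cos θ = (0.5852)(0.8184) + (0.8109)(0.5746)(0.8746) = 0.8865, so φ₂ = 62.44°.
Δλ = atan2(sin θ sin δ cos φ₁, cos δ − sin φ₁ sin φ₂) = atan2(-0.2259, 0.2996) = -37.015°.
λ₂ = 32.720° − 37.015° = -4.30°.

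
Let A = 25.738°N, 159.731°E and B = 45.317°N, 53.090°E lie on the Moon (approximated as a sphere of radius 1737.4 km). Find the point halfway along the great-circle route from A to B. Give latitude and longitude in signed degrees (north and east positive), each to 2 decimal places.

The central angle between A and B is δ = 1.4431 rad.
With f = 0.5, the slerp weights are sin((1−f)δ)/sin δ = 0.6660 and sin(fδ)/sin δ = 0.6660.
Weighted sum of the unit vectors: (0.6660)·(-0.8450,0.3121,0.4343) + (0.6660)·(0.4223,0.5623,0.7110) = (-0.2815, 0.5823, 0.7627).
Converting back: φ = atan2(z, √(x²+y²)) = 49.70°, λ = atan2(y, x) = 115.80°.

49.70°, 115.80°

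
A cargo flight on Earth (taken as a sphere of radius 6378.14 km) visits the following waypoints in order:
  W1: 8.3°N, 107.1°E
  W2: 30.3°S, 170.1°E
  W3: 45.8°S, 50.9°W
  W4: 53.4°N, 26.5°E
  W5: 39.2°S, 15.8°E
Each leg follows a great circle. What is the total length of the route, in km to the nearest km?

42192 km

Leg W1→W2: central angle 1.2503 rad, distance 7974.6 km.
Leg W2→W3: central angle 1.6635 rad, distance 10610.1 km.
Leg W3→W4: central angle 2.0770 rad, distance 13247.5 km.
Leg W4→W5: central angle 1.6242 rad, distance 10359.5 km.
Total: 7974.6 + 10610.1 + 13247.5 + 10359.5 ≈ 42192 km.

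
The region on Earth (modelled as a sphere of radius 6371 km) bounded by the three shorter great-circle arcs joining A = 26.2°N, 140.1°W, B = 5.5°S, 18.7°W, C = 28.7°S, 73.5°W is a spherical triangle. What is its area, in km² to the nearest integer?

Side lengths (central angles): a = 0.9893, b = 1.4701, c = 2.1032 rad; semiperimeter s = 2.2813.
By l'Huilier's theorem, tan(E/4) = √[tan(s/2) tan((s−a)/2) tan((s−b)/2) tan((s−c)/2)], giving spherical excess E = 0.9836 rad.
Area = E·R² = 0.9836 × (6371)² ≈ 39922147 km².

39922147 km²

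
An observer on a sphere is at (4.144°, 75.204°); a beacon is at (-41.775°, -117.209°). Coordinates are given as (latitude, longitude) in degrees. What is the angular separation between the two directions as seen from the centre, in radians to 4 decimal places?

2.4568 rad

Let φ₁ = 0.0723 rad, φ₂ = -0.7291 rad, and Δλ = 2.9249 rad.
Haversine: a = sin²(Δφ/2) + cos φ₁ cos φ₂ sin²(Δλ/2) = 0.1522 + (0.9974)(0.7458)(0.9883) = 0.88729.
Central angle c = 2·arcsin(√a) = 2.45683 rad.
So the angular separation is 2.4568 rad.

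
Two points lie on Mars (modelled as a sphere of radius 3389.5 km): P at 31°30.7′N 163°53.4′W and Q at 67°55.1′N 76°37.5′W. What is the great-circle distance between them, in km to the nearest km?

3551 km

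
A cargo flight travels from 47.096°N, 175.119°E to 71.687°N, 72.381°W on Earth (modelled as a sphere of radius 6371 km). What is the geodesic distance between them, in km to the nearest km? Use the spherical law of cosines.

5799 km

In radians: φ₁ = 0.8220, φ₂ = 1.2512, Δλ = 112.500° = 1.9635 rad.
cos c = sin φ₁ sin φ₂ + cos φ₁ cos φ₂ cos Δλ = (0.7325)(0.9494) + (0.6808)(0.3142)(-0.3827) = 0.61354,
so c = arccos(0.61354) = 0.91026 rad.
Distance = R·c = 6371 × 0.9103 ≈ 5799 km.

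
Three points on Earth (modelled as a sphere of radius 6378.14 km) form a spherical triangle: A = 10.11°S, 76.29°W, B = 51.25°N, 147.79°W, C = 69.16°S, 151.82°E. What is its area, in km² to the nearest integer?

Side lengths (central angles): a = 2.2381, b = 1.6407, c = 1.5121 rad; semiperimeter s = 2.6954.
By l'Huilier's theorem, tan(E/4) = √[tan(s/2) tan((s−a)/2) tan((s−b)/2) tan((s−c)/2)], giving spherical excess E = 2.2592 rad.
Area = E·R² = 2.2592 × (6378.14)² ≈ 91905044 km².

91905044 km²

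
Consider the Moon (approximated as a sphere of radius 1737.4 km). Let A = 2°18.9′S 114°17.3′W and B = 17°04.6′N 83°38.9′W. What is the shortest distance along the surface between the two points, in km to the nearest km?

In radians: φ₁ = -0.0404, φ₂ = 0.2980, Δλ = 30.640° = 0.5348 rad.
cos c = sin φ₁ sin φ₂ + cos φ₁ cos φ₂ cos Δλ = (-0.0404)(0.2937) + (0.9992)(0.9559)(0.8604) = 0.80992,
so c = arccos(0.80992) = 0.62678 rad.
Distance = R·c = 1737.4 × 0.6268 ≈ 1089 km.

1089 km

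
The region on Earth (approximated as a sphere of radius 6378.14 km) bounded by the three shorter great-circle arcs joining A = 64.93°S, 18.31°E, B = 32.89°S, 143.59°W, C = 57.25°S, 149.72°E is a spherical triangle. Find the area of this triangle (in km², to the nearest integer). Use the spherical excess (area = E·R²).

18783475 km²

Side lengths (central angles): a = 0.8809, b = 0.9145, c = 1.4165 rad; semiperimeter s = 1.6060.
By l'Huilier's theorem, tan(E/4) = √[tan(s/2) tan((s−a)/2) tan((s−b)/2) tan((s−c)/2)], giving spherical excess E = 0.4617 rad.
Area = E·R² = 0.4617 × (6378.14)² ≈ 18783475 km².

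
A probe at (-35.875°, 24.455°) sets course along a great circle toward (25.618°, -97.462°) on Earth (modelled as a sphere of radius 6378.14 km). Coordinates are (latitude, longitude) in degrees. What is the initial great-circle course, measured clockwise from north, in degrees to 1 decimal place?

275.3°

With φ₁ = -0.6261, φ₂ = 0.4471, Δλ = -2.1279 rad, the forward-azimuth formula gives
θ = atan2( sin Δλ cos φ₂ , cos φ₁ sin φ₂ − sin φ₁ cos φ₂ cos Δλ ) = atan2(-0.7654, 0.0710) = -84.70°.
Adding 360° brings this into [0°, 360°): 275.3°.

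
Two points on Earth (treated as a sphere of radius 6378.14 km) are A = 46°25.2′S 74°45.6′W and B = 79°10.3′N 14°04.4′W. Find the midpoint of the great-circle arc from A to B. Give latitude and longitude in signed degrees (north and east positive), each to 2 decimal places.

17.90°, -62.92°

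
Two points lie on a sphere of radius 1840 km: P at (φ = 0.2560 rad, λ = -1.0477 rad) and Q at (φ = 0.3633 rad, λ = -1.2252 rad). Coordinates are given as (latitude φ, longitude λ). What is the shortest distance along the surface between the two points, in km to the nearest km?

368 km

In radians: φ₁ = 0.2560, φ₂ = 0.3633, Δλ = -10.170° = -0.1775 rad.
cos c = sin φ₁ sin φ₂ + cos φ₁ cos φ₂ cos Δλ = (0.2532)(0.3554) + (0.9674)(0.9347)(0.9843) = 0.98004,
so c = arccos(0.98004) = 0.20013 rad.
Distance = R·c = 1840 × 0.2001 ≈ 368 km.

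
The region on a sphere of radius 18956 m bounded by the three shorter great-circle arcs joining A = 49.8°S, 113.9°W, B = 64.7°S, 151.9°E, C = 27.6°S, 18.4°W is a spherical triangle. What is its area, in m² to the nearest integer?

Side lengths (central angles): a = 1.5252, b = 1.2671, c = 0.8361 rad; semiperimeter s = 1.8142.
By l'Huilier's theorem, tan(E/4) = √[tan(s/2) tan((s−a)/2) tan((s−b)/2) tan((s−c)/2)], giving spherical excess E = 0.6607 rad.
Area = E·R² = 0.6607 × (18956)² ≈ 237410863 m².

237410863 m²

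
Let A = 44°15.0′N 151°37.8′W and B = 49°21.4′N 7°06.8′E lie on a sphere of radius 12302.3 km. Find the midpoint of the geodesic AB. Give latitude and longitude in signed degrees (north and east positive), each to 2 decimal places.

The central angle between A and B is δ = 1.4760 rad.
With f = 0.5, the slerp weights are sin((1−f)δ)/sin δ = 0.6758 and sin(fδ)/sin δ = 0.6758.
Weighted sum of the unit vectors: (0.6758)·(-0.6303,-0.3404,0.6978) + (0.6758)·(0.6463,0.0807,0.7588) = (0.0109, -0.1755, 0.9844).
Converting back: φ = atan2(z, √(x²+y²)) = 79.87°, λ = atan2(y, x) = -86.46°.

79.87°, -86.46°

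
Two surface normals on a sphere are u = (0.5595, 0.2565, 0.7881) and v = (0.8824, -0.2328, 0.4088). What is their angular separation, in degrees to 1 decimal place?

40.9°

u·v = 0.7562; |u| = 1.0000, |v| = 1.0000.
cos θ = (u·v)/(|u||v|) = 0.7562, so θ = 40.9°.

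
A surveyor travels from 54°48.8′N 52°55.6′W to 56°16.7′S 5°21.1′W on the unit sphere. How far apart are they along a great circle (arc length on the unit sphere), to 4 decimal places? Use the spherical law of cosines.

With latitudes φ₁ = 54.813°, φ₂ = -56.278° and longitude difference Δλ = 47.575°:
cos c = sin φ₁ sin φ₂ + cos φ₁ cos φ₂ cos Δλ = (0.8173)(-0.8317) + (0.5762)(0.5552)(0.6746) = -0.46395,
so c = arccos(-0.46395) = 2.05325 rad.
On the unit sphere the arc length equals the central angle: 2.0532.

2.0532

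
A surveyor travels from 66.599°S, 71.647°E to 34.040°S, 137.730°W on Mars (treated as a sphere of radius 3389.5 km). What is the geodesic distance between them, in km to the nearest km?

4548 km

With latitudes φ₁ = -66.599°, φ₂ = -34.040° and longitude difference Δλ = 150.623°:
cos c = sin φ₁ sin φ₂ + cos φ₁ cos φ₂ cos Δλ = (-0.9177)(-0.5598) + (0.3972)(0.8286)(-0.8714) = 0.22694,
so c = arccos(0.22694) = 1.34186 rad.
Distance = R·c = 3389.5 × 1.3419 ≈ 4548 km.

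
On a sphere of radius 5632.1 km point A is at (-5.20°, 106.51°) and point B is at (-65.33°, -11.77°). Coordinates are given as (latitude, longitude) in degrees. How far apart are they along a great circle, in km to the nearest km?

In radians: φ₁ = -0.0908, φ₂ = -1.1402, Δλ = -118.280° = -2.0644 rad.
Haversine: a = sin²(Δφ/2) + cos φ₁ cos φ₂ sin²(Δλ/2) = 0.2510 + (0.9959)(0.4174)(0.7369) = 0.55729.
Central angle c = 2·arcsin(√a) = 1.68563 rad.
Distance = R·c = 5632.1 × 1.6856 ≈ 9494 km.

9494 km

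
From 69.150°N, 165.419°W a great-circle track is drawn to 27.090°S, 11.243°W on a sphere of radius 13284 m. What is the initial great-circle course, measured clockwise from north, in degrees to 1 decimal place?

33.5°

Δλ = 154.176° = 2.6909 rad.
y = sin Δλ · cos φ₂ = (0.4356)(0.8903) = 0.3878
x = cos φ₁ sin φ₂ − sin φ₁ cos φ₂ cos Δλ = (0.3559)(-0.4554) − (0.9345)(0.8903)(-0.9001) = 0.5868
θ = atan2(y, x) = 33.46°, so the bearing is 33.5°.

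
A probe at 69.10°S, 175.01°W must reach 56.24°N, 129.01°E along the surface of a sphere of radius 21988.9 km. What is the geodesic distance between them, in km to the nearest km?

50559 km

In radians: φ₁ = -1.2060, φ₂ = 0.9816, Δλ = -55.980° = -0.9770 rad.
cos c = sin φ₁ sin φ₂ + cos φ₁ cos φ₂ cos Δλ = (-0.9342)(0.8314) + (0.3567)(0.5557)(0.5595) = -0.66576,
so c = arccos(-0.66576) = 2.29931 rad.
Distance = R·c = 21988.9 × 2.2993 ≈ 50559 km.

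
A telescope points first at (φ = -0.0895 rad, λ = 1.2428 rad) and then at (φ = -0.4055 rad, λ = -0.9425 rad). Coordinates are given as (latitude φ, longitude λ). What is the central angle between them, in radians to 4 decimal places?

Let φ₁ = -0.0895 rad, φ₂ = -0.4055 rad, and Δλ = -2.1853 rad.
Haversine: a = sin²(Δφ/2) + cos φ₁ cos φ₂ sin²(Δλ/2) = 0.0248 + (0.9960)(0.9189)(0.7883) = 0.74621.
Central angle c = 2·arcsin(√a) = 2.08566 rad.
So the angular separation is 2.0857 rad.

2.0857 rad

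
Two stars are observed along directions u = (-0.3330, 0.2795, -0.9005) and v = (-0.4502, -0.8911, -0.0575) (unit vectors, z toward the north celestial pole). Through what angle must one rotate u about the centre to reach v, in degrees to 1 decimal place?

u·v = -0.0474; |u| = 1.0000, |v| = 1.0000.
cos θ = (u·v)/(|u||v|) = -0.0474, so θ = 92.7°.

92.7°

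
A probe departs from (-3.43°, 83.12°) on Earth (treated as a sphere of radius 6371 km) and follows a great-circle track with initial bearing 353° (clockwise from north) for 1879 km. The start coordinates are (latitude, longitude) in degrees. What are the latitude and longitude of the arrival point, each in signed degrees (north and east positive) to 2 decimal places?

13.34°, 81.03°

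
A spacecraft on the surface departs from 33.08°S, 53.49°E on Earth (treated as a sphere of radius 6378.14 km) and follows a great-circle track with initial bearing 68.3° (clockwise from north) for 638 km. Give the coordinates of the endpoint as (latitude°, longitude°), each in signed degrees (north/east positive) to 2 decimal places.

-30.81°, 59.69°

Angular distance δ = d/R = 638/6378.14 = 0.10003 rad; initial bearing θ = 1.1921 rad.
sin φ₂ = sin φ₁ cos δ + cos φ₁ sin δ cos θ = (-0.5458)(0.9950) + (0.8379)(0.0999)(0.3697) = -0.5121, so φ₂ = -30.81°.
Δλ = atan2(sin θ sin δ cos φ₁, cos δ − sin φ₁ sin φ₂) = atan2(0.0777, 0.7155) = 6.202°.
λ₂ = 53.490° + 6.202° = 59.69°.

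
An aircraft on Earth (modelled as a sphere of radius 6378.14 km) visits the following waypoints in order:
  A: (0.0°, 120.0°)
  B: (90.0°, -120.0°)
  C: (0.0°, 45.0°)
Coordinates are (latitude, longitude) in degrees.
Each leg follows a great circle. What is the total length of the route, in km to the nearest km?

20038 km

Leg A→B: central angle 1.5708 rad, distance 10018.8 km.
Leg B→C: central angle 1.5708 rad, distance 10018.8 km.
Total: 10018.8 + 10018.8 ≈ 20038 km.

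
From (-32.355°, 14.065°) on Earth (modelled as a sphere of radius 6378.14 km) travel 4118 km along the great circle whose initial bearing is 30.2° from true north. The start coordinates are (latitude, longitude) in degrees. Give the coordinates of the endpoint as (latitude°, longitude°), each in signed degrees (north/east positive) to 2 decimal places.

0.68°, 31.68°

Angular distance δ = d/R = 4118/6378.14 = 0.64564 rad; initial bearing θ = 0.5271 rad.
sin φ₂ = sin φ₁ cos δ + cos φ₁ sin δ cos θ = (-0.5352)(0.7987) + (0.8447)(0.6017)(0.8643) = 0.0119, so φ₂ = 0.68°.
Δλ = atan2(sin θ sin δ cos φ₁, cos δ − sin φ₁ sin φ₂) = atan2(0.2557, 0.8051) = 17.620°.
λ₂ = 14.065° + 17.620° = 31.68°.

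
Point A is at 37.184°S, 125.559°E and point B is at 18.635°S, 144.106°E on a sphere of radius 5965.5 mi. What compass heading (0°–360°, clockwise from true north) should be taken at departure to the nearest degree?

46°

Δλ = 18.547° = 0.3237 rad.
y = sin Δλ · cos φ₂ = (0.3181)(0.9476) = 0.3014
x = cos φ₁ sin φ₂ − sin φ₁ cos φ₂ cos Δλ = (0.7967)(-0.3195) − (-0.6044)(0.9476)(0.9481) = 0.2884
θ = atan2(y, x) = 46.27°, so the bearing is 46°.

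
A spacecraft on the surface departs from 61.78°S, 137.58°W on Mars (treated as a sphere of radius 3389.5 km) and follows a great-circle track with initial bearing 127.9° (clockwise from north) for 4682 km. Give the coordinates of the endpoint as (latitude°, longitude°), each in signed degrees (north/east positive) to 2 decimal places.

Angular distance δ = d/R = 4682/3389.5 = 1.38132 rad; initial bearing θ = 2.2323 rad.
sin φ₂ = sin φ₁ cos δ + cos φ₁ sin δ cos θ = (-0.8811)(0.1883) + (0.4729)(0.9821)(-0.6143) = -0.4512, so φ₂ = -26.82°.
Δλ = atan2(sin θ sin δ cos φ₁, cos δ − sin φ₁ sin φ₂) = atan2(0.3664, -0.2093) = 119.728°.
λ₂ = -137.580° + 119.728° = -17.85°.

-26.82°, -17.85°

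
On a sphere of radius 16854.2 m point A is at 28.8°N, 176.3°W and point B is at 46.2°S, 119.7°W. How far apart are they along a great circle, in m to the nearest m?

26708 m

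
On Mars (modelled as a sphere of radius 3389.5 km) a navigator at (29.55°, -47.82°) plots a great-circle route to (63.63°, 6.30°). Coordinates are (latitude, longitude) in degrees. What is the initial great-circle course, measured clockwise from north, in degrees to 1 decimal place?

28.9°

With φ₁ = 0.5157, φ₂ = 1.1106, Δλ = 0.9446 rad, the forward-azimuth formula gives
θ = atan2( sin Δλ cos φ₂ , cos φ₁ sin φ₂ − sin φ₁ cos φ₂ cos Δλ ) = atan2(0.3599, 0.6510) = 28.93°.
So the initial bearing is 28.9°.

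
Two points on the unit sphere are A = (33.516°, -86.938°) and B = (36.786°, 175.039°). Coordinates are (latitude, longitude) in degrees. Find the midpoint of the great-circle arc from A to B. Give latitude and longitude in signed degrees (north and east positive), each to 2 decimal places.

47.02°, -134.62°

The central angle between A and B is δ = 1.3310 rad.
With f = 0.5, the slerp weights are sin((1−f)δ)/sin δ = 0.6357 and sin(fδ)/sin δ = 0.6357.
Weighted sum of the unit vectors: (0.6357)·(0.0445,-0.8325,0.5522) + (0.6357)·(-0.7979,0.0693,0.5988) = (-0.4789, -0.4852, 0.7316).
Converting back: φ = atan2(z, √(x²+y²)) = 47.02°, λ = atan2(y, x) = -134.62°.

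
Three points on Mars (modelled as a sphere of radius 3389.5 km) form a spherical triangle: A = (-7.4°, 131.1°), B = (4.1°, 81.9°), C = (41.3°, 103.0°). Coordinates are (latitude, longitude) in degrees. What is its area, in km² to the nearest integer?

3879705 km²

Side lengths (central angles): a = 0.7283, b = 0.9616, c = 0.8801 rad; semiperimeter s = 1.2850.
By l'Huilier's theorem, tan(E/4) = √[tan(s/2) tan((s−a)/2) tan((s−b)/2) tan((s−c)/2)], giving spherical excess E = 0.3377 rad.
Area = E·R² = 0.3377 × (3389.5)² ≈ 3879705 km².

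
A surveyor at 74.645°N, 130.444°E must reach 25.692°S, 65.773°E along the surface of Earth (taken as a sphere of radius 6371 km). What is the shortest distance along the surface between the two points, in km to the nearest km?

12056 km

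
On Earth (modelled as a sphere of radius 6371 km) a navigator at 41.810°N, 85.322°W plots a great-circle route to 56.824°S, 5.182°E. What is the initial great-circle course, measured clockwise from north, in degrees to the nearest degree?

139°

With φ₁ = 0.7297, φ₂ = -0.9918, Δλ = 1.5796 rad, the forward-azimuth formula gives
θ = atan2( sin Δλ cos φ₂ , cos φ₁ sin φ₂ − sin φ₁ cos φ₂ cos Δλ ) = atan2(0.5472, -0.6207) = 138.60°.
So the initial bearing is 139°.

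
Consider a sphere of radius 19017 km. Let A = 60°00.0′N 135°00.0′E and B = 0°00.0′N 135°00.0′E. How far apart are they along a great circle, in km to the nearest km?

Let φ₁ = 1.0472 rad, φ₂ = 0.0000 rad, and Δλ = 0.0000 rad.
cos c = sin φ₁ sin φ₂ + cos φ₁ cos φ₂ cos Δλ = (0.8660)(0.0000) + (0.5000)(1.0000)(1.0000) = 0.50000,
so c = arccos(0.50000) = 1.04720 rad.
Distance = R·c = 19017 × 1.0472 ≈ 19915 km.

19915 km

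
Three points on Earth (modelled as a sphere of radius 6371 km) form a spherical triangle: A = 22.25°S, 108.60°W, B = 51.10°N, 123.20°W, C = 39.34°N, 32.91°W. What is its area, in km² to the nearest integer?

36434324 km²

Side lengths (central angles): a = 1.0577, b = 1.6339, c = 1.2997 rad; semiperimeter s = 1.9957.
By l'Huilier's theorem, tan(E/4) = √[tan(s/2) tan((s−a)/2) tan((s−b)/2) tan((s−c)/2)], giving spherical excess E = 0.8976 rad.
Area = E·R² = 0.8976 × (6371)² ≈ 36434324 km².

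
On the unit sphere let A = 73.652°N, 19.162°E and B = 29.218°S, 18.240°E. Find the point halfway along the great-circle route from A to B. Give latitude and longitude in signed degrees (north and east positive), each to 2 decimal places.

22.22°, 18.46°

The central angle between A and B is δ = 1.7955 rad.
With f = 0.5, the slerp weights are sin((1−f)δ)/sin δ = 0.8021 and sin(fδ)/sin δ = 0.8021.
Weighted sum of the unit vectors: (0.8021)·(0.2659,0.0924,0.9596) + (0.8021)·(0.8289,0.2732,-0.4881) = (0.8781, 0.2932, 0.3781).
Converting back: φ = atan2(z, √(x²+y²)) = 22.22°, λ = atan2(y, x) = 18.46°.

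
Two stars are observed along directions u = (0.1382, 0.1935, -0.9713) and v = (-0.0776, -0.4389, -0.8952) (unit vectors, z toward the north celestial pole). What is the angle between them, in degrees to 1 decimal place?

39.3°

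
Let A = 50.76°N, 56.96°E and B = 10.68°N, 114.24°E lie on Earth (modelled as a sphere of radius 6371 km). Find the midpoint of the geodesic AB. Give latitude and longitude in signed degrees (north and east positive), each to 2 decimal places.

33.92°, 92.35°

The central angle between A and B is δ = 1.0707 rad.
With f = 0.5, the slerp weights are sin((1−f)δ)/sin δ = 0.5813 and sin(fδ)/sin δ = 0.5813.
Weighted sum of the unit vectors: (0.5813)·(0.3449,0.5303,0.7745) + (0.5813)·(-0.4034,0.8960,0.1853) = (-0.0340, 0.8292, 0.5580).
Converting back: φ = atan2(z, √(x²+y²)) = 33.92°, λ = atan2(y, x) = 92.35°.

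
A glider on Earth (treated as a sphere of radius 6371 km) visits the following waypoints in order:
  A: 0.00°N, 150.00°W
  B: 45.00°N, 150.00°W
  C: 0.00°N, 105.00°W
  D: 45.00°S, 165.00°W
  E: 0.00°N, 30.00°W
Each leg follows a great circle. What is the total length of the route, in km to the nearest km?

32724 km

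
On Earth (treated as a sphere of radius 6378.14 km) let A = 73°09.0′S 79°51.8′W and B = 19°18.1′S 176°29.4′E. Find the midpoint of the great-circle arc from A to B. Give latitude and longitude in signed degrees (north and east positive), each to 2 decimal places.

Central angle δ = 1.3163 rad. Interpolating on the sphere with fraction f = 0.5:
P = [sin((1−f)δ)·A + sin(fδ)·B] / sin δ = 0.6320·A + 0.6320·B in Cartesian coordinates,
giving P = (-0.5631, -0.1438, -0.8138), i.e. latitude -54.47°, longitude -165.67°.

-54.47°, -165.67°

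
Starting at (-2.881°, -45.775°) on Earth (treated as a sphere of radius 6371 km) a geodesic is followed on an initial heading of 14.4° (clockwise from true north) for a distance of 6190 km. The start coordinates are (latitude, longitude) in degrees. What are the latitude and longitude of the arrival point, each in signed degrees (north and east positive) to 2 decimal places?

50.40°, -26.98°

Angular distance δ = d/R = 6190/6371 = 0.97159 rad; initial bearing θ = 0.2513 rad.
sin φ₂ = sin φ₁ cos δ + cos φ₁ sin δ cos θ = (-0.0503)(0.5640) + (0.9987)(0.8258)(0.9686) = 0.7705, so φ₂ = 50.40°.
Δλ = atan2(sin θ sin δ cos φ₁, cos δ − sin φ₁ sin φ₂) = atan2(0.2051, 0.6027) = 18.794°.
λ₂ = -45.775° + 18.794° = -26.98°.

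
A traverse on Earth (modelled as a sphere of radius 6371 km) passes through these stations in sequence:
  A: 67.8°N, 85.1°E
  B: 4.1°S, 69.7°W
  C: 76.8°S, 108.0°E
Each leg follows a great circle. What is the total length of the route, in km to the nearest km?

23698 km

Leg A→B: central angle 1.9902 rad, distance 12679.5 km.
Leg B→C: central angle 1.7294 rad, distance 11018.2 km.
Total: 12679.5 + 11018.2 ≈ 23698 km.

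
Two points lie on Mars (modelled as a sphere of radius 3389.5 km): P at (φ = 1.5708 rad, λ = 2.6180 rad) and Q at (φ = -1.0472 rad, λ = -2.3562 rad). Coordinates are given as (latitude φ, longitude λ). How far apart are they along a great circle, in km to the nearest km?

In radians: φ₁ = 1.5708, φ₂ = -1.0472, Δλ = 74.999° = 1.3090 rad.
Haversine: a = sin²(Δφ/2) + cos φ₁ cos φ₂ sin²(Δλ/2) = 0.9330 + (-0.0000)(0.5000)(0.3706) = 0.93301.
Central angle c = 2·arcsin(√a) = 2.61800 rad.
Distance = R·c = 3389.5 × 2.6180 ≈ 8874 km.

8874 km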